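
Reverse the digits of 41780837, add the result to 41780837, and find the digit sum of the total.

40

Reversal of 41780837 is 73808714; 41780837 + 73808714 = 115589551.
Digit sum of 115589551: 1+1+5+5+8+9+5+5+1 = 40.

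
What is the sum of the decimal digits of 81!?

486

81! = 5797126020747367985879734231578109105412357244731625958745865049716390179693892056256184534249745940480000000000000000000
Sum of its 121 digits: 486.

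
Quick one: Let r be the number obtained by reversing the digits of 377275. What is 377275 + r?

Reverse of 377275 is 572773.
377275 + 572773 = 950048

950048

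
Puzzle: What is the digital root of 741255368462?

7+4+1+2+5+5+3+6+8+4+6+2 = 53
5+3 = 8
(Equivalently, 741255368462 mod 9 = 8.)

8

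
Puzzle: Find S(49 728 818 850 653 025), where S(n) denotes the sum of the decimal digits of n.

81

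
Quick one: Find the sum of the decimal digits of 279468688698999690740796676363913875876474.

2+7+9+4+6+8+6+8+8+6+9+8+9+9+9+6+9+0+7+4+0+7+9+6+6+7+6+3+6+3+9+1+3+8+7+5+8+7+6+4+7+4 = 256

256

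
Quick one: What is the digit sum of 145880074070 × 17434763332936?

145880074070 × 17434763332936 = 2543384566401623750569520
Sum of its 25 digits: 101.

101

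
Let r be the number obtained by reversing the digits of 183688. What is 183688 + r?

1070069

Reverse of 183688 is 886381.
183688 + 886381 = 1070069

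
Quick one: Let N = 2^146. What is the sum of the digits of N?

2^146 = 89202980794122492566142873090593446023921664
Sum of its 44 digits: 193.

193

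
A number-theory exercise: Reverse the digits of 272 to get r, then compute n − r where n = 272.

0

Reverse of 272 is 272.
272 − 272 = 0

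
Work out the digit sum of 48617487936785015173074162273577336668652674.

4+8+6+1+7+4+8+7+9+3+6+7+8+5+0+1+5+1+7+3+0+7+4+1+6+2+2+7+3+5+7+7+3+3+6+6+6+8+6+5+2+6+7+4 = 213

213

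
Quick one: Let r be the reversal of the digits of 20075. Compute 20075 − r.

Reverse of 20075 is 57002.
20075 − 57002 = -36927

-36927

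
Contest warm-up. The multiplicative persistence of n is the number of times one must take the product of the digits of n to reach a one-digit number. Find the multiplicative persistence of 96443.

96443 → 2592 → 180 → 0 (3 steps)

3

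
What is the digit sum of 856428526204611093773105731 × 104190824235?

183

856428526204611093773105731 × 104190824235 = 89231994043624726117844762188692190785
Sum of its 38 digits: 183.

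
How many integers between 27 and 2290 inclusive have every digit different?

1330

The integers in [27, 2290] that have every digit different: 27, 28, 29, 30, 31, 32, …, 2197, 2198.
1330 qualify.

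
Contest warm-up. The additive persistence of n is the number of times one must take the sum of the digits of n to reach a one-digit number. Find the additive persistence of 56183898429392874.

3

56183898429392874 → 96 → 15 → 6 (3 steps)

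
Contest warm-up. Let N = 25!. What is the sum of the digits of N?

72

25! = 15511210043330985984000000
Sum of its 26 digits: 72.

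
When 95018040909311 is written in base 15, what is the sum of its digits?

107

95018040909311 in base 15 is AEB985D37B5B.
Digit sum: 10+14+11+9+8+5+13+3+7+11+5+11 = 107.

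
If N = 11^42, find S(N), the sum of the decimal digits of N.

190

11^42 = 54763699237492901685126120802225273763666521
Sum of its 44 digits: 190.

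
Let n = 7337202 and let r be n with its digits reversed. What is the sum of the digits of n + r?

Reversal of 7337202 is 2027337; 7337202 + 2027337 = 9364539.
Digit sum of 9364539: 9+3+6+4+5+3+9 = 39.

39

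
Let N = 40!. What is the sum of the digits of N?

40! = 815915283247897734345611269596115894272000000000
Sum of its 48 digits: 189.

189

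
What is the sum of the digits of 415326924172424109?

4+1+5+3+2+6+9+2+4+1+7+2+4+2+4+1+0+9 = 66

66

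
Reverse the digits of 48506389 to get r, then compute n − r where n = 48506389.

-49854195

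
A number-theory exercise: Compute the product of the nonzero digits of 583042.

960

5×8×3×4×2 = 960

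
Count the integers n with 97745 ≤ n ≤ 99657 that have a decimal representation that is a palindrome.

The integers in [97745, 99657] that have a decimal representation that is a palindrome: 97779, 97879, 97979, 98089, 98189, 98289, …, 99499, 99599.
19 qualify.

19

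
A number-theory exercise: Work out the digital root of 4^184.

4

The digital root of n equals n mod 9 (or 9 when 9 | n), so we need 4^184 mod 9.
4^184 ≡ 4 (mod 9), so the digital root is 4.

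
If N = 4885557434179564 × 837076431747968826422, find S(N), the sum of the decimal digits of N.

182

4885557434179564 × 837076431747968826422 = 4089584984102791506716649995495640008
Sum of its 37 digits: 182.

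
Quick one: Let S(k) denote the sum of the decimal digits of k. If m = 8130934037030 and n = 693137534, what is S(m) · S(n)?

1681

S(8130934037030) = 8+1+3+0+9+3+4+0+3+7+0+3+0 = 41.
S(693137534) = 6+9+3+1+3+7+5+3+4 = 41.
41 · 41 = 1681.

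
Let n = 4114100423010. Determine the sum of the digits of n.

4+1+1+4+1+0+0+4+2+3+0+1+0 = 21

21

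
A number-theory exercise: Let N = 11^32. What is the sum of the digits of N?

11^32 = 2111377674535255285545615254209921
Sum of its 34 digits: 139.

139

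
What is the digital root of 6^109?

The digital root of n equals n mod 9 (or 9 when 9 | n), so we need 6^109 mod 9.
6^109 ≡ 0 (mod 9), so the digital root is 9.

9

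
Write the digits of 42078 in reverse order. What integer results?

Reversing 42078 gives 87024.

87024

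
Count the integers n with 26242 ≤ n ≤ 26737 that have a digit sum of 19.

The integers in [26242, 26737] that have a digit sum of 19: 26245, 26254, 26263, 26272, 26281, 26290, …, 26722, 26731.
40 qualify.

40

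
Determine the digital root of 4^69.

1

The digital root of n equals n mod 9 (or 9 when 9 | n), so we need 4^69 mod 9.
4^69 ≡ 1 (mod 9), so the digital root is 1.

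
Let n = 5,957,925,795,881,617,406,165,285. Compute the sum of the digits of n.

131

5+9+5+7+9+2+5+7+9+5+8+8+1+6+1+7+4+0+6+1+6+5+2+8+5 = 131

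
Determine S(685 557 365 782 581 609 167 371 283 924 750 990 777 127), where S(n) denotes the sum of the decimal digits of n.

210

6+8+5+5+5+7+3+6+5+7+8+2+5+8+1+6+0+9+1+6+7+3+7+1+2+8+3+9+2+4+7+5+0+9+9+0+7+7+7+1+2+7 = 210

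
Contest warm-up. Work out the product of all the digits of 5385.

5×3×8×5 = 600

600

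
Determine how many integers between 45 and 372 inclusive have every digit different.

245

The integers in [45, 372] that have every digit different: 45, 46, 47, 48, 49, 50, …, 371, 372.
245 qualify.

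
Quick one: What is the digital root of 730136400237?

7+3+0+1+3+6+4+0+0+2+3+7 = 36
3+6 = 9

9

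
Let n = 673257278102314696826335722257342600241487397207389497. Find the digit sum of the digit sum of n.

First digit sum: 240.
2+4+0 = 6.

6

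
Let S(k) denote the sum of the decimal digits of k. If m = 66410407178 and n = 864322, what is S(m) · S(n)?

S(66410407178) = 6+6+4+1+0+4+0+7+1+7+8 = 44.
S(864322) = 8+6+4+3+2+2 = 25.
44 · 25 = 1100.

1100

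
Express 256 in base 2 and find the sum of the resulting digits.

256 in base 2 is 100000000.
Digit sum: 1+0+0+0+0+0+0+0+0 = 1.

1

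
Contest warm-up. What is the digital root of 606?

3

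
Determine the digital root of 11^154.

7

The digital root of n equals n mod 9 (or 9 when 9 | n), so we need 11^154 mod 9.
11^154 ≡ 7 (mod 9), so the digital root is 7.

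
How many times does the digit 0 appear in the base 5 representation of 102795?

1

102795 in base 5 is 11242140.
The digit 0 appears 1 time.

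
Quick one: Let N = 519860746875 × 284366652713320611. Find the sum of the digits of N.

135

519860746875 × 284366652713320611 = 147831060465890598095791340625
Sum of its 30 digits: 135.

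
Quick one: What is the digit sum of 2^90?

2^90 = 1237940039285380274899124224
Sum of its 28 digits: 118.

118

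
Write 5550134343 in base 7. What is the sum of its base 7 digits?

5550134343 in base 7 is 254352235455.
Digit sum: 2+5+4+3+5+2+2+3+5+4+5+5 = 45.

45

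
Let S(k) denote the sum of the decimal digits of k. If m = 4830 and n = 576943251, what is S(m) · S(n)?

630

S(4830) = 4+8+3+0 = 15.
S(576943251) = 5+7+6+9+4+3+2+5+1 = 42.
15 · 42 = 630.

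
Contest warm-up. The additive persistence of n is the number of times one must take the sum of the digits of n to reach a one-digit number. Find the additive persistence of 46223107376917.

3

46223107376917 → 58 → 13 → 4 (3 steps)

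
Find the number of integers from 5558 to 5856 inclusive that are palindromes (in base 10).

The integers in [5558, 5856] that are palindromes (in base 10): 5665, 5775.
2 qualify.

2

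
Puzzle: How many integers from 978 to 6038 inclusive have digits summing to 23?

187

The integers in [978, 6038] that have digits summing to 23: 986, 995, 1499, 1589, 1598, 1679, …, 5981, 5990.
187 qualify.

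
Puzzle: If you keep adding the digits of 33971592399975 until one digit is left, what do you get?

9

3+3+9+7+1+5+9+2+3+9+9+9+7+5 = 81
8+1 = 9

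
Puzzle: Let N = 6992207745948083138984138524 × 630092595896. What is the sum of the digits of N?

221

6992207745948083138984138524 × 630092595896 = 4405738329688546580687743998956417897504
Sum of its 40 digits: 221.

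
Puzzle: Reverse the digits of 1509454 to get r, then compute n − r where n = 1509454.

Reverse of 1509454 is 4549051.
1509454 − 4549051 = -3039597

-3039597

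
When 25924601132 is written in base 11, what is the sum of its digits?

25924601132 in base 11 is AAA38415A1.
Digit sum: 10+10+10+3+8+4+1+5+10+1 = 62.

62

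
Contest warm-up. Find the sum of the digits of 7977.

7+9+7+7 = 30

30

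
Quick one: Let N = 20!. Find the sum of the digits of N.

54

20! = 2432902008176640000
Sum of its 19 digits: 54.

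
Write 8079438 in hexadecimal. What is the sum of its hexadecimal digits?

8079438 in base 16 is 7B484E.
Digit sum: 7+11+4+8+4+14 = 48.

48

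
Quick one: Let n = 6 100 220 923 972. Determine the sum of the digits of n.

6+1+0+0+2+2+0+9+2+3+9+7+2 = 43

43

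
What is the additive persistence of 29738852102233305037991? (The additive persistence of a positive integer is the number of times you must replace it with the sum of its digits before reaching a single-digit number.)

29738852102233305037991 → 92 → 11 → 2 (3 steps)

3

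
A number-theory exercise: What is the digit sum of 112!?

112! = 197450685722107402353682037275992488341277868034975337796656295094902858969771811440894224355027779366597957338237853638272334919686385621811850780464277094400000000000000000000000000
Sum of its 183 digits: 765.

765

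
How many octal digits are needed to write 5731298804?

11

5731298804 in base 8 is 52547126764, which has 11 digits.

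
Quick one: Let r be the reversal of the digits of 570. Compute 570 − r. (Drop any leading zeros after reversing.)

495

Reverse of 570 is 75.
570 − 75 = 495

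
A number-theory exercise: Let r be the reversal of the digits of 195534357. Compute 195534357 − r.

-557901234

Reverse of 195534357 is 753435591.
195534357 − 753435591 = -557901234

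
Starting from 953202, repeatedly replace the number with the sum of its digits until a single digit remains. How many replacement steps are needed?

2

953202 → 21 → 3 (2 steps)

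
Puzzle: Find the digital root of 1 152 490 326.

6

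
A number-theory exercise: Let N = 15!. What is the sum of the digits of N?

45

15! = 1307674368000
Sum of its 13 digits: 45.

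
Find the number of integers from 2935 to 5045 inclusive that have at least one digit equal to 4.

1296

The integers in [2935, 5045] that have at least one digit equal to 4: 2940, 2941, 2942, 2943, 2944, 2945, …, 5044, 5045.
1296 qualify.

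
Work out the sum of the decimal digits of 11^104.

11^104 = 2017619452673378577656765745365643720412860730997631870476975778411011384530553366980802376202290285695900641
Sum of its 109 digits: 490.

490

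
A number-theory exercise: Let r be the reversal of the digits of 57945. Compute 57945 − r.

2970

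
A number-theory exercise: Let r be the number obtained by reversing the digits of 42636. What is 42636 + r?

106260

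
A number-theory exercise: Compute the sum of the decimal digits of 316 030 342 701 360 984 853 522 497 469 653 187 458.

3+1+6+0+3+0+3+4+2+7+0+1+3+6+0+9+8+4+8+5+3+5+2+2+4+9+7+4+6+9+6+5+3+1+8+7+4+5+8 = 171

171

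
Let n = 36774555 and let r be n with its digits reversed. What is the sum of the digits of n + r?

30

Reversal of 36774555 is 55547763; 36774555 + 55547763 = 92322318.
Digit sum of 92322318: 9+2+3+2+2+3+1+8 = 30.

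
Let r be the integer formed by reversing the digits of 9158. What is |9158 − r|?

639

Reverse of 9158 is 8519.
|9158 − 8519| = 639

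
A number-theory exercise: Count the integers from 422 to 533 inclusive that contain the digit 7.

The integers in [422, 533] that contain the digit 7: 427, 437, 447, 457, 467, 470, …, 517, 527.
20 qualify.

20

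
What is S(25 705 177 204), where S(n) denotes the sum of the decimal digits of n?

40

2+5+7+0+5+1+7+7+2+0+4 = 40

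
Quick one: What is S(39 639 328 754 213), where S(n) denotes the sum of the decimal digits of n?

65

3+9+6+3+9+3+2+8+7+5+4+2+1+3 = 65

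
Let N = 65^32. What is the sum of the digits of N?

256

65^32 = 10309258098174834118790766041464760922826826572418212890625
Sum of its 59 digits: 256.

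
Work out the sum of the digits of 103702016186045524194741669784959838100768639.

1+0+3+7+0+2+0+1+6+1+8+6+0+4+5+5+2+4+1+9+4+7+4+1+6+6+9+7+8+4+9+5+9+8+3+8+1+0+0+7+6+8+6+3+9 = 203

203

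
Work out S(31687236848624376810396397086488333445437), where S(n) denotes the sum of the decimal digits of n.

200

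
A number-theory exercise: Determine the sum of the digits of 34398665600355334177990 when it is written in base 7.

88

34398665600355334177990 in base 7 is 344360051566132020336166516.
Digit sum: 3+4+4+3+6+0+0+5+1+5+6+6+1+3+2+0+2+0+3+3+6+1+6+6+5+1+6 = 88.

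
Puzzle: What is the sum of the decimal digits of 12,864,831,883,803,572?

1+2+8+6+4+8+3+1+8+8+3+8+0+3+5+7+2 = 77

77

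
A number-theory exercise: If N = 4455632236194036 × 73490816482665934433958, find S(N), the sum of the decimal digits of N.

4455632236194036 × 73490816482665934433958 = 327448050984386336750036245123915474488
Sum of its 39 digits: 171.

171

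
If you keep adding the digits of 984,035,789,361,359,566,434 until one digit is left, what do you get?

9

9+8+4+0+3+5+7+8+9+3+6+1+3+5+9+5+6+6+4+3+4 = 108
1+0+8 = 9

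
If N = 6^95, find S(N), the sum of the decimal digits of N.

324

6^95 = 84017312692910353150294530241519781447677946305678352821897115016653438976
Sum of its 74 digits: 324.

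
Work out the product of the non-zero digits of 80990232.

8×9×9×2×3×2 = 7776

7776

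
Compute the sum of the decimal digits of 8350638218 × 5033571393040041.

132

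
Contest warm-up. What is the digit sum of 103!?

103! = 99029007164861804075467152545817733490901658221144924830052805546998766658416222832141441073883538492653516385977292093222882134415149891584000000000000000000000000
Sum of its 164 digits: 621.

621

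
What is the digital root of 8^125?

The digital root of n equals n mod 9 (or 9 when 9 | n), so we need 8^125 mod 9.
8^125 ≡ 8 (mod 9), so the digital root is 8.

8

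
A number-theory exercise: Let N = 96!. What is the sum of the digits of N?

648

96! = 991677934870949689209571401541893801158183648651267795444376054838492222809091499987689476037000748982075094738965754305639874560000000000000000000000
Sum of its 150 digits: 648.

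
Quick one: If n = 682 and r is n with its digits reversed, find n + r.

Reverse of 682 is 286.
682 + 286 = 968

968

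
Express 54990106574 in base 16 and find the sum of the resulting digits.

104

54990106574 in base 16 is CCDAA6FCE.
Digit sum: 12+12+13+10+10+6+15+12+14 = 104.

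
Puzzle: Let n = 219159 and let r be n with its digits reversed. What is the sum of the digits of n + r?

18

Reversal of 219159 is 951912; 219159 + 951912 = 1171071.
Digit sum of 1171071: 1+1+7+1+0+7+1 = 18.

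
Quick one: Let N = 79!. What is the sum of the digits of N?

441

79! = 894618213078297528685144171539831652069808216779571907213868063227837990693501860533361810841010176000000000000000000
Sum of its 117 digits: 441.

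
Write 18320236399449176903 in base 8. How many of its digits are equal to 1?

1

18320236399449176903 in base 8 is 1770764337030626275507.
The digit 1 appears 1 time.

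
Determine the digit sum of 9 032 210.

17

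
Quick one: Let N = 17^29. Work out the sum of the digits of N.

17^29 = 481968572106750915091411825223071697
Sum of its 36 digits: 152.

152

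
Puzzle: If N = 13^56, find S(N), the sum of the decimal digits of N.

268

13^56 = 240340925483865739231684226863347488692170121179138216604681441
Sum of its 63 digits: 268.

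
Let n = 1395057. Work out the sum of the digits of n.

1+3+9+5+0+5+7 = 30

30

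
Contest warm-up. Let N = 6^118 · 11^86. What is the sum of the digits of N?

6^118 · 11^86 = 24077892374693799227195239908253276837298459283371291117320825674599961111112441817095578353470425916901996176050458948934205813279472934669285582902072375820248049879679188835762176
Sum of its 182 digits: 873.

873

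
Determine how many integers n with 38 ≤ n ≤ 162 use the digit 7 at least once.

The integers in [38, 162] that use the digit 7 at least once: 47, 57, 67, 70, 71, 72, …, 147, 157.
21 qualify.

21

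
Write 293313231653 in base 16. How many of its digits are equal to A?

1

293313231653 in base 16 is 444AD4BB25.
The digit A appears 1 time.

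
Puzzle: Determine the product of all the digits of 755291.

7×5×5×2×9×1 = 3150

3150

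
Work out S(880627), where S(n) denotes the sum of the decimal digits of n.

8+8+0+6+2+7 = 31

31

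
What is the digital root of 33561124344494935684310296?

1

3+3+5+6+1+1+2+4+3+4+4+4+9+4+9+3+5+6+8+4+3+1+0+2+9+6 = 109
1+0+9 = 10
1+0 = 1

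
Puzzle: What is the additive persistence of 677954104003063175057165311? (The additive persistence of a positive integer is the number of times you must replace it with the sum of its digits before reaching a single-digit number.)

3

677954104003063175057165311 → 97 → 16 → 7 (3 steps)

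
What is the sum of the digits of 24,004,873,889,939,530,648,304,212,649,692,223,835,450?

180

2+4+0+0+4+8+7+3+8+8+9+9+3+9+5+3+0+6+4+8+3+0+4+2+1+2+6+4+9+6+9+2+2+2+3+8+3+5+4+5+0 = 180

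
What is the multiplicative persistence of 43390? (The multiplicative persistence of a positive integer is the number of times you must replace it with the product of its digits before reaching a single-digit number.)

43390 → 0 (1 step)

1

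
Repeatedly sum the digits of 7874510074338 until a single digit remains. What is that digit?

7+8+7+4+5+1+0+0+7+4+3+3+8 = 57
5+7 = 12
1+2 = 3

3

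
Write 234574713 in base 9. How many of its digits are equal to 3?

234574713 in base 9 is 540348010.
The digit 3 appears 1 time.

1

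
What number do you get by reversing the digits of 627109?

901726

Reversing 627109 gives 901726.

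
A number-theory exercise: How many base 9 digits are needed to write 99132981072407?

15

99132981072407 in base 9 is 430000486214878, which has 15 digits.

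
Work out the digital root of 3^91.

The digital root of n equals n mod 9 (or 9 when 9 | n), so we need 3^91 mod 9.
3^91 ≡ 0 (mod 9), so the digital root is 9.

9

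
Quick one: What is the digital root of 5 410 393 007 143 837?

4

5+4+1+0+3+9+3+0+0+7+1+4+3+8+3+7 = 58
5+8 = 13
1+3 = 4
(Equivalently, 5 410 393 007 143 837 mod 9 = 4.)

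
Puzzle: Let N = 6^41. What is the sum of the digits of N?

126

6^41 = 80204967233062404407033075859456
Sum of its 32 digits: 126.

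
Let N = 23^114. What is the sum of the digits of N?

23^114 = 172573181629005653046180207039236045953914762982292813994611513638225469568631008129232572601365002367047317639429177017019013829408039825328268516332433809
Sum of its 156 digits: 640.

640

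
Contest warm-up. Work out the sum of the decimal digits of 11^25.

11^25 = 108347059433883722041830251
Sum of its 27 digits: 101.

101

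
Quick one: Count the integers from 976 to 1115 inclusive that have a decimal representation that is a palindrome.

5

The integers in [976, 1115] that have a decimal representation that is a palindrome: 979, 989, 999, 1001, 1111.
5 qualify.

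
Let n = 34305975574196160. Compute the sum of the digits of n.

3+4+3+0+5+9+7+5+5+7+4+1+9+6+1+6+0 = 75

75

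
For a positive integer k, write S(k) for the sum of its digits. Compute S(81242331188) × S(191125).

S(81242331188) = 8+1+2+4+2+3+3+1+1+8+8 = 41.
S(191125) = 1+9+1+1+2+5 = 19.
41 · 19 = 779.

779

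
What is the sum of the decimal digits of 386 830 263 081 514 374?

72

3+8+6+8+3+0+2+6+3+0+8+1+5+1+4+3+7+4 = 72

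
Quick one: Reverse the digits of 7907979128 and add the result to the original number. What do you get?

16127776225

Reverse of 7907979128 is 8219797097.
7907979128 + 8219797097 = 16127776225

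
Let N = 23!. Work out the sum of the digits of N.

99

23! = 25852016738884976640000
Sum of its 23 digits: 99.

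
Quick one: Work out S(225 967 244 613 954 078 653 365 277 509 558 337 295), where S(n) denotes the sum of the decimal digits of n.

189

2+2+5+9+6+7+2+4+4+6+1+3+9+5+4+0+7+8+6+5+3+3+6+5+2+7+7+5+0+9+5+5+8+3+3+7+2+9+5 = 189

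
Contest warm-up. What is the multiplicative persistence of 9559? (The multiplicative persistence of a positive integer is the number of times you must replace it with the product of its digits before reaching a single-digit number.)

2

9559 → 2025 → 0 (2 steps)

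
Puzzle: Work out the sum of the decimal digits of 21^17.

21^17 = 30041942495081691894741
Sum of its 23 digits: 99.

99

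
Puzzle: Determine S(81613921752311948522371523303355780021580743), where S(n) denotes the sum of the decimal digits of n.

165

8+1+6+1+3+9+2+1+7+5+2+3+1+1+9+4+8+5+2+2+3+7+1+5+2+3+3+0+3+3+5+5+7+8+0+0+2+1+5+8+0+7+4+3 = 165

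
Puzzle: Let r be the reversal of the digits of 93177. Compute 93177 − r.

Reverse of 93177 is 77139.
93177 − 77139 = 16038

16038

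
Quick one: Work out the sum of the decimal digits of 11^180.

11^180 = 28228209274011057547357925777999064016472128244312020833993265611495439105796064598160230458275395650608208538631803702278196146398071093960259461630122828839583347858435776967799479122801
Sum of its 188 digits: 847.

847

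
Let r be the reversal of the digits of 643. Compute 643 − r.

297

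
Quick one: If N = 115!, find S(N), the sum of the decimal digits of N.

115! = 292509369349301569068815180481773552003419272043053514672100535242441942363589054622883930786268803187059211939585703515345785120071002251720730101703194015956992000000000000000000000000000
Sum of its 189 digits: 648.

648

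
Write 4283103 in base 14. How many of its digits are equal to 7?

2

4283103 in base 14 is 7D6C7D.
The digit 7 appears 2 times.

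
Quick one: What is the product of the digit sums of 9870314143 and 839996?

1760

S(9870314143) = 9+8+7+0+3+1+4+1+4+3 = 40.
S(839996) = 8+3+9+9+9+6 = 44.
40 · 44 = 1760.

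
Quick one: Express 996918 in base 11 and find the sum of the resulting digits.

38

996918 in base 11 is 620AAA.
Digit sum: 6+2+0+10+10+10 = 38.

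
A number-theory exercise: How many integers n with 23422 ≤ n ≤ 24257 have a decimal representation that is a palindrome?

9

The integers in [23422, 24257] that have a decimal representation that is a palindrome: 23432, 23532, 23632, 23732, 23832, 23932, 24042, 24142, 24242.
9 qualify.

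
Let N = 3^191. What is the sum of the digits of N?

387

3^191 = 13494588674281093803728157396523884917402502294030101914066705367021922008906273586058258347
Sum of its 92 digits: 387.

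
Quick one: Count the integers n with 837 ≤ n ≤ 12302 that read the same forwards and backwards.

The integers in [837, 12302] that read the same forwards and backwards: 838, 848, 858, 868, 878, 888, …, 12121, 12221.
130 qualify.

130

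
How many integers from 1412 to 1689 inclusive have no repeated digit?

154

The integers in [1412, 1689] that have no repeated digit: 1420, 1423, 1425, 1426, 1427, 1428, …, 1687, 1689.
154 qualify.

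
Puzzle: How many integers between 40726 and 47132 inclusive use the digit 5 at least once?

2431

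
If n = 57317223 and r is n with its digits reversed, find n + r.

89588598

Reverse of 57317223 is 32271375.
57317223 + 32271375 = 89588598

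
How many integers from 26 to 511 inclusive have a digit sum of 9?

39

The integers in [26, 511] that have a digit sum of 9: 27, 36, 45, 54, 63, 72, …, 450, 504.
39 qualify.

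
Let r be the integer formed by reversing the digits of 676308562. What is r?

Reversing 676308562 gives 265803676.

265803676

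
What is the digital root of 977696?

8

9+7+7+6+9+6 = 44
4+4 = 8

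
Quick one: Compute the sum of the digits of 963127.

28

9+6+3+1+2+7 = 28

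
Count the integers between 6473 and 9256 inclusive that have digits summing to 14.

The integers in [6473, 9256] that have digits summing to 14: 6503, 6512, 6521, 6530, 6602, 6611, …, 9221, 9230.
89 qualify.

89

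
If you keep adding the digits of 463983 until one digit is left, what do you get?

4+6+3+9+8+3 = 33
3+3 = 6
(Equivalently, 463983 mod 9 = 6.)

6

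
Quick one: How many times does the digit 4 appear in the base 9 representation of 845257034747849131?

1

845257034747849131 in base 9 is 5561320710543221031.
The digit 4 appears 1 time.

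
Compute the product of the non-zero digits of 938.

216

9×3×8 = 216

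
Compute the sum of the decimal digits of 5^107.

5^107 = 616297582203915472977912941627176741932192527428924222476780414581298828125
Sum of its 75 digits: 344.

344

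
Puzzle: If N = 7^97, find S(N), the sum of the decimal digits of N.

376

7^97 = 9429960669459935834824045974053110235735286294182581343830598633795018832760723207
Sum of its 82 digits: 376.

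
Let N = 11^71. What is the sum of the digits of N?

11^71 = 86872165247938313917618876629552908322948028701285264656288400841813654211
Sum of its 74 digits: 338.

338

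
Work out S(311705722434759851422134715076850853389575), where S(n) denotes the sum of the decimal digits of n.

3+1+1+7+0+5+7+2+2+4+3+4+7+5+9+8+5+1+4+2+2+1+3+4+7+1+5+0+7+6+8+5+0+8+5+3+3+8+9+5+7+5 = 182

182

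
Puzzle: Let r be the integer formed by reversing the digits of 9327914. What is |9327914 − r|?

Reverse of 9327914 is 4197239.
|9327914 − 4197239| = 5130675

5130675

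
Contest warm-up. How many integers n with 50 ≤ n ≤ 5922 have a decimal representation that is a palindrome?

144

The integers in [50, 5922] that have a decimal representation that is a palindrome: 55, 66, 77, 88, 99, 101, …, 5775, 5885.
144 qualify.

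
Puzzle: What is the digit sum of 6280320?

21

6+2+8+0+3+2+0 = 21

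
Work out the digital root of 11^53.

5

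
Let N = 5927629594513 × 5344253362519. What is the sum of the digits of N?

5927629594513 × 5344253362519 = 31678754392243236762258247
Sum of its 26 digits: 118.

118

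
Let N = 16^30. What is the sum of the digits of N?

16^30 = 1329227995784915872903807060280344576
Sum of its 37 digits: 172.

172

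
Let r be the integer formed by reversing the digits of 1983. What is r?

3891

Reversing 1983 gives 3891.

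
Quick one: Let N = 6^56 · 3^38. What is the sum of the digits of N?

243

6^56 · 3^38 = 50942200500934239941546384362494052431234465563756113516560384
Sum of its 62 digits: 243.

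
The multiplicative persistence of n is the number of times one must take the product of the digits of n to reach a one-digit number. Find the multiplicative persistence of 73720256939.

1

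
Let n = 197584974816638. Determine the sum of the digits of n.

86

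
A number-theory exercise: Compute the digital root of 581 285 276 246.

2

5+8+1+2+8+5+2+7+6+2+4+6 = 56
5+6 = 11
1+1 = 2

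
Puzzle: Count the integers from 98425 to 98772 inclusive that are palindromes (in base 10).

3

The integers in [98425, 98772] that are palindromes (in base 10): 98489, 98589, 98689.
3 qualify.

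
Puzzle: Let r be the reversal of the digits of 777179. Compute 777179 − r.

-194598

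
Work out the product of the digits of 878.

448

8×7×8 = 448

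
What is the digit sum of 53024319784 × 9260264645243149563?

53024319784 × 9260264645243149563 = 491019233833842076863851854392
Sum of its 30 digits: 135.

135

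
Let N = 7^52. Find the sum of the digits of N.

196

7^52 = 88124787089723195184393736687912818113311201
Sum of its 44 digits: 196.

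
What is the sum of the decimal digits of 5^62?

187

5^62 = 21684043449710088680149056017398834228515625
Sum of its 44 digits: 187.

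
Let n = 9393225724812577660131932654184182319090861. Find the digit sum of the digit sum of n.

12

First digit sum: 183.
1+8+3 = 12.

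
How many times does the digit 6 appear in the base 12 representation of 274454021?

274454021 in base 12 is 77AB7685.
The digit 6 appears 1 time.

1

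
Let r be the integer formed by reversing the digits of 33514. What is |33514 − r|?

8019

Reverse of 33514 is 41533.
|33514 − 41533| = 8019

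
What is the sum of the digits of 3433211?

17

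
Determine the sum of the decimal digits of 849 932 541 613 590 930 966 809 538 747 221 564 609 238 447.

216

8+4+9+9+3+2+5+4+1+6+1+3+5+9+0+9+3+0+9+6+6+8+0+9+5+3+8+7+4+7+2+2+1+5+6+4+6+0+9+2+3+8+4+4+7 = 216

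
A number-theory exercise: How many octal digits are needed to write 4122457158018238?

18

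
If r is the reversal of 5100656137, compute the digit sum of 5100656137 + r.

32

Reversal of 5100656137 is 7316560015; 5100656137 + 7316560015 = 12417216152.
Digit sum of 12417216152: 1+2+4+1+7+2+1+6+1+5+2 = 32.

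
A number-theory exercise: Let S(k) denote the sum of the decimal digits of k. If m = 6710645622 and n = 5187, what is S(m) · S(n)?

819

S(6710645622) = 6+7+1+0+6+4+5+6+2+2 = 39.
S(5187) = 5+1+8+7 = 21.
39 · 21 = 819.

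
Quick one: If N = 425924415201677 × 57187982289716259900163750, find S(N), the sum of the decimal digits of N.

425924415201677 × 57187982289716259900163750 = 24357757913311259218208309770841574608750
Sum of its 41 digits: 176.

176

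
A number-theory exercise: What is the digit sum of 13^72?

361

13^72 = 159926843683421236926752957776002771153245608592522254377939889030122675218030881
Sum of its 81 digits: 361.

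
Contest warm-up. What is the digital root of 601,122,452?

5

6+0+1+1+2+2+4+5+2 = 23
2+3 = 5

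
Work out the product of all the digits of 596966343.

5×9×6×9×6×6×3×4×3 = 3149280

3149280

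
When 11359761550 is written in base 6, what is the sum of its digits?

11359761550 in base 6 is 5115115040354.
Digit sum: 5+1+1+5+1+1+5+0+4+0+3+5+4 = 35.

35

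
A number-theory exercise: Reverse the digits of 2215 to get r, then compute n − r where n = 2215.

Reverse of 2215 is 5122.
2215 − 5122 = -2907

-2907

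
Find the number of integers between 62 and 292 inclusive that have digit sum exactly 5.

The integers in [62, 292] that have digit sum exactly 5: 104, 113, 122, 131, 140, 203, 212, 221, 230.
9 qualify.

9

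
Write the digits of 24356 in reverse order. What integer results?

65342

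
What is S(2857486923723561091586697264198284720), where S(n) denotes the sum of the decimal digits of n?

182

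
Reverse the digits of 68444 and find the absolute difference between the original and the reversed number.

Reverse of 68444 is 44486.
|68444 − 44486| = 23958

23958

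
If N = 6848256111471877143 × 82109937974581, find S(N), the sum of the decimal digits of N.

6848256111471877143 × 82109937974581 = 562309884547001098857843488902083
Sum of its 33 digits: 156.

156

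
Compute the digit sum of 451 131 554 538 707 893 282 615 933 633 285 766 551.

175

4+5+1+1+3+1+5+5+4+5+3+8+7+0+7+8+9+3+2+8+2+6+1+5+9+3+3+6+3+3+2+8+5+7+6+6+5+5+1 = 175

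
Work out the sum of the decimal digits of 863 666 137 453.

8+6+3+6+6+6+1+3+7+4+5+3 = 58

58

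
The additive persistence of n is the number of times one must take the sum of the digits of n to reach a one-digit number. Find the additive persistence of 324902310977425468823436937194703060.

324902310977425468823436937194703060 → 151 → 7 (2 steps)

2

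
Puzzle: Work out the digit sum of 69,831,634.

6+9+8+3+1+6+3+4 = 40

40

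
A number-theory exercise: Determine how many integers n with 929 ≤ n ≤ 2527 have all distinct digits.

The integers in [929, 2527] that have all distinct digits: 930, 931, 932, 934, 935, 936, …, 2518, 2519.
790 qualify.

790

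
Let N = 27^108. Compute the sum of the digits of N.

27^108 = 38662196978715633273404758790074316960214213096178319621856934259807530937321861485192508542873470637501160980081794035970219670238407078788135931371782481
Sum of its 155 digits: 693.

693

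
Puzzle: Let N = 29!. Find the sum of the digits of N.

126

29! = 8841761993739701954543616000000
Sum of its 31 digits: 126.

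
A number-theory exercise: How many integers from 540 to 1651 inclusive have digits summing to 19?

58

The integers in [540, 1651] that have digits summing to 19: 559, 568, 577, 586, 595, 649, …, 1639, 1648.
58 qualify.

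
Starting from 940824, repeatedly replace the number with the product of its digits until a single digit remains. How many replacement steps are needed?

1

940824 → 0 (1 step)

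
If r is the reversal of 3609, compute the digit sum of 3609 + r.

18

Reversal of 3609 is 9063; 3609 + 9063 = 12672.
Digit sum of 12672: 1+2+6+7+2 = 18.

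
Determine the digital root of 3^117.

The digital root of n equals n mod 9 (or 9 when 9 | n), so we need 3^117 mod 9.
3^117 ≡ 0 (mod 9), so the digital root is 9.

9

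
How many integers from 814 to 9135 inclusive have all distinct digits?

4239

The integers in [814, 9135] that have all distinct digits: 814, 815, 816, 817, 819, 820, …, 9134, 9135.
4239 qualify.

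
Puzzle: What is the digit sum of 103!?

103! = 99029007164861804075467152545817733490901658221144924830052805546998766658416222832141441073883538492653516385977292093222882134415149891584000000000000000000000000
Sum of its 164 digits: 621.

621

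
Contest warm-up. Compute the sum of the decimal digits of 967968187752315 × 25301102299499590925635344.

162

967968187752315 × 25301102299499590925635344 = 24490662140982548811976930502020681821360
Sum of its 41 digits: 162.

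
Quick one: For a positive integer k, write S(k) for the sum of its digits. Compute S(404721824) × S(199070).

832

S(404721824) = 4+0+4+7+2+1+8+2+4 = 32.
S(199070) = 1+9+9+0+7+0 = 26.
32 · 26 = 832.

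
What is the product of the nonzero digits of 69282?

6×9×2×8×2 = 1728

1728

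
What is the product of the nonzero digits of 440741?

448

4×4×7×4×1 = 448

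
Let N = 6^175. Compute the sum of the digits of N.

6^175 = 15013046064207700440850486470079202884937002535472284172296769084212558761610464838598137095374018566479537904887349601354843846529253376
Sum of its 137 digits: 603.

603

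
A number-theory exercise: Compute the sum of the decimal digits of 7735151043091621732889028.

102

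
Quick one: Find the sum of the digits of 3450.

3+4+5+0 = 12

12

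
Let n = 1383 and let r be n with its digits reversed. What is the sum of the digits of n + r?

Reversal of 1383 is 3831; 1383 + 3831 = 5214.
Digit sum of 5214: 5+2+1+4 = 12.

12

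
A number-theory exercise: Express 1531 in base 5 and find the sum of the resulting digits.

7

1531 in base 5 is 22111.
Digit sum: 2+2+1+1+1 = 7.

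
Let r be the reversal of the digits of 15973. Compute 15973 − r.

-21978

Reverse of 15973 is 37951.
15973 − 37951 = -21978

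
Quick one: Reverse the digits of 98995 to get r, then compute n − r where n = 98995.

Reverse of 98995 is 59989.
98995 − 59989 = 39006

39006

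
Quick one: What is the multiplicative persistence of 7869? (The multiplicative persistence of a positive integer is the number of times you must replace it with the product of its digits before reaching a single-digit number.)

2

7869 → 3024 → 0 (2 steps)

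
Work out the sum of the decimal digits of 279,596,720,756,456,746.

97

2+7+9+5+9+6+7+2+0+7+5+6+4+5+6+7+4+6 = 97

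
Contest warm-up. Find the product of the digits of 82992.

2592

8×2×9×9×2 = 2592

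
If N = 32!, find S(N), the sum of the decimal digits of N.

108

32! = 263130836933693530167218012160000000
Sum of its 36 digits: 108.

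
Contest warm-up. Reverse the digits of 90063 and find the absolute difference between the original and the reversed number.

54054

Reverse of 90063 is 36009.
|90063 − 36009| = 54054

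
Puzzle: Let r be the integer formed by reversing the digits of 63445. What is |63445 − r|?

Reverse of 63445 is 54436.
|63445 − 54436| = 9009

9009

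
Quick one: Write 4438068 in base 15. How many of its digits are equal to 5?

4438068 in base 15 is 5C9EB3.
The digit 5 appears 1 time.

1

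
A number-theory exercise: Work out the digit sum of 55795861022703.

60

5+5+7+9+5+8+6+1+0+2+2+7+0+3 = 60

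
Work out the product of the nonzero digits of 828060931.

20736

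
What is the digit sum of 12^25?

117

12^25 = 953962166440690129601298432
Sum of its 27 digits: 117.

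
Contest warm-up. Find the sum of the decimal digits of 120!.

783

120! = 6689502913449127057588118054090372586752746333138029810295671352301633557244962989366874165271984981308157637893214090552534408589408121859898481114389650005964960521256960000000000000000000000000000
Sum of its 199 digits: 783.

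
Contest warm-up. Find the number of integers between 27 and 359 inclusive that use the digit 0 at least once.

60

The integers in [27, 359] that use the digit 0 at least once: 30, 40, 50, 60, 70, 80, …, 340, 350.
60 qualify.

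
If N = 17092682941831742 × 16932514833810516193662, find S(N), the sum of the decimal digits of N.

177

17092682941831742 × 16932514833810516193662 = 289422107462185943922713946079890819204
Sum of its 39 digits: 177.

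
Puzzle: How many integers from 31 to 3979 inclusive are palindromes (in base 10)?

126

The integers in [31, 3979] that are palindromes (in base 10): 33, 44, 55, 66, 77, 88, …, 3773, 3883.
126 qualify.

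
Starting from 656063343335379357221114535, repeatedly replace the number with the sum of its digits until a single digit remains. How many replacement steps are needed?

2

656063343335379357221114535 → 105 → 6 (2 steps)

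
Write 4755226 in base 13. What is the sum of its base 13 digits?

46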